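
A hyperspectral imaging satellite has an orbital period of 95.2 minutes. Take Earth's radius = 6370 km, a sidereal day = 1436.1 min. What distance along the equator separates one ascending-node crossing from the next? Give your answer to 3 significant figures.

2650 km

T = 95.2 min = 5712.0 s.
During one orbit Earth rotates (5712.0 / 86166) × 360° = 23.86°.
At the equator that is 23.86° × (2π·6370/360) km/° = 23.86 × 111.2 = 2653 km.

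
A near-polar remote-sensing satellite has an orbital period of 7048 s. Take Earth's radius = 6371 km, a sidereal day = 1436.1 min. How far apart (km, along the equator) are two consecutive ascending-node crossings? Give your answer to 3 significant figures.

During one orbit Earth rotates (7048.0 / 86166) × 360° = 29.45°.
At the equator that is 29.45° × (2π·6371/360) km/° = 29.45 × 111.2 = 3274 km.

3270 km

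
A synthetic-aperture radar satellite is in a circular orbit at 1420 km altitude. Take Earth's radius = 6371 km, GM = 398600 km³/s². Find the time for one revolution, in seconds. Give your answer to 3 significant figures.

Semi-major axis a = 6371 + 1420 = 7791 km. Period T = 2π√(a³/μ) = 2π√(7791³/398600) = 6843.9 s = 114.06 min.

6840 seconds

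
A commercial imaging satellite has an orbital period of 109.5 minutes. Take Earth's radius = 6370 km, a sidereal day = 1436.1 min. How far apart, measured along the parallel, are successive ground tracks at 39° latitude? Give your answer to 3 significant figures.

T = 109.5 min = 6570.0 s.
Node shift per orbit = (6570.0/86166) × 360° = 27.45°.
Equatorial spacing = 27.45 × 111.2 km/° = 3052 km.
At 39° latitude, spacing = 3052 × cos(39°) = 2372 km.

2370 km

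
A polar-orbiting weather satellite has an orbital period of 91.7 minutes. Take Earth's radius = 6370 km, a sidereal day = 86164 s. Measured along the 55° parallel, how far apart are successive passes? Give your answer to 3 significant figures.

1470 km

T = 91.7 min = 5502.0 s.
Node shift per orbit = (5502.0/86164) × 360° = 22.99°.
Equatorial spacing = 22.99 × 111.2 km/° = 2556 km.
At 55° latitude, spacing = 2556 × cos(55°) = 1466 km.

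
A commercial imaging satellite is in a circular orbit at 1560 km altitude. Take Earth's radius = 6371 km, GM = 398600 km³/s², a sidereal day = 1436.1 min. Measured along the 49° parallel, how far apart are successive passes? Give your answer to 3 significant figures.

2140 km

Semi-major axis a = 6371 + 1560 = 7931 km. Period T = 2π√(a³/μ) = 2π√(7931³/398600) = 7029.2 s = 117.15 min.
Node shift per orbit = (7029.2/86166) × 360° = 29.37°.
Equatorial spacing = 29.37 × 111.2 km/° = 3266 km.
At 49° latitude, spacing = 3266 × cos(49°) = 2142 km.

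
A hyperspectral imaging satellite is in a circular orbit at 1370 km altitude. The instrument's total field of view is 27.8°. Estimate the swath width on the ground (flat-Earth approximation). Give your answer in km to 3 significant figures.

678 km

Half-angle = 27.8°/2 = 13.9°.
Swath width ≈ 2h·tan(θ/2) = 2 × 1370 × tan(13.9°) = 678.1 km.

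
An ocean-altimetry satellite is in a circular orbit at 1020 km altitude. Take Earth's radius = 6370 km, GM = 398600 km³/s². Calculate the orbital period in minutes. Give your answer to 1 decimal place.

Semi-major axis a = 6370 + 1020 = 7390 km. Period T = 2π√(a³/μ) = 2π√(7390³/398600) = 6322.3 s = 105.37 min.

105.4 min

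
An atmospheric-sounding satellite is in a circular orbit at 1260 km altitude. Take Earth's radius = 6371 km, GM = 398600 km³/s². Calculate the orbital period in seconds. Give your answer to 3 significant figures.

6630 seconds

Semi-major axis a = 6371 + 1260 = 7631 km. Period T = 2π√(a³/μ) = 2π√(7631³/398600) = 6634.1 s = 110.57 min.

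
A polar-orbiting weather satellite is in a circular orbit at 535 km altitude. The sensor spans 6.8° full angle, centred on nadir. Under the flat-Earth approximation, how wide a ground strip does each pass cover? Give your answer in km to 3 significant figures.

63.6 km

Half-angle = 6.8°/2 = 3.4°.
Swath width ≈ 2h·tan(θ/2) = 2 × 535 × tan(3.4°) = 63.6 km.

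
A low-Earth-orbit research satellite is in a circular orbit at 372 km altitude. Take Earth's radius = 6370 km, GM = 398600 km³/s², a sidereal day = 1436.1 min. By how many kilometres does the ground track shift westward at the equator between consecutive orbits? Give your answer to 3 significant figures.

Semi-major axis a = 6370 + 372 = 6742 km. Period T = 2π√(a³/μ) = 2π√(6742³/398600) = 5509.3 s = 91.82 min.
During one orbit Earth rotates (5509.3 / 86166) × 360° = 23.02°.
At the equator that is 23.02° × (2π·6370/360) km/° = 23.02 × 111.2 = 2559 km.

2560 km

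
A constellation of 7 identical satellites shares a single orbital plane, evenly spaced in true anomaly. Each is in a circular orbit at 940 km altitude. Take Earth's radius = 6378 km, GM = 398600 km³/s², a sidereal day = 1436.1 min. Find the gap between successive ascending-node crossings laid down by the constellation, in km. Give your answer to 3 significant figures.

Semi-major axis a = 6378 + 940 = 7318 km. Period T = 2π√(a³/μ) = 2π√(7318³/398600) = 6230.2 s = 103.84 min.
Single-satellite node shift = (6230.2/86166) × 360° = 26.03°.
With 7 satellites evenly phased, successive equator crossings are 26.03/7 = 3.719° apart.
That is 3.719 × 111.3 = 414 km at the equator.

414 km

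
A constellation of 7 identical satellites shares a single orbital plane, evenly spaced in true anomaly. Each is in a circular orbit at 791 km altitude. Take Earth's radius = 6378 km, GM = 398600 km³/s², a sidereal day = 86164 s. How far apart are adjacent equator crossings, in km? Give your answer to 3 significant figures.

Semi-major axis a = 6378 + 791 = 7169 km. Period T = 2π√(a³/μ) = 2π√(7169³/398600) = 6040.9 s = 100.68 min.
Single-satellite node shift = (6040.9/86164) × 360° = 25.24°.
With 7 satellites evenly phased, successive equator crossings are 25.24/7 = 3.606° apart.
That is 3.606 × 111.3 = 401 km at the equator.

401 km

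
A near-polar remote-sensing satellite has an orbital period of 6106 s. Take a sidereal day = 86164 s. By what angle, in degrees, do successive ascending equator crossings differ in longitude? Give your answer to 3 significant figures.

25.5°

During one orbit Earth rotates (6106.0 / 86164) × 360° = 25.51°.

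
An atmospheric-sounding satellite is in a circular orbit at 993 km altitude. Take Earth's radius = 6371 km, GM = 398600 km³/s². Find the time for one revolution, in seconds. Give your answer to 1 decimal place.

6289.0 seconds

Semi-major axis a = 6371 + 993 = 7364 km. Period T = 2π√(a³/μ) = 2π√(7364³/398600) = 6289.0 s = 104.82 min.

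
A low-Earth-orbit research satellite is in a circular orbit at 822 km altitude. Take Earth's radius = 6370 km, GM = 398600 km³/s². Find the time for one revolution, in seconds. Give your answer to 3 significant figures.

6070 seconds

Semi-major axis a = 6370 + 822 = 7192 km. Period T = 2π√(a³/μ) = 2π√(7192³/398600) = 6070.0 s = 101.17 min.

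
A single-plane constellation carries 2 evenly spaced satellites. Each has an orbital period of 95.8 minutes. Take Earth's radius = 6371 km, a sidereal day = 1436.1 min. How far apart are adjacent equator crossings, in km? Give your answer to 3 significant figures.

1340 km

T = 95.8 min = 5748.0 s.
Single-satellite node shift = (5748.0/86166) × 360° = 24.02°.
With 2 satellites evenly phased, successive equator crossings are 24.02/2 = 12.008° apart.
That is 12.008 × 111.2 = 1335 km at the equator.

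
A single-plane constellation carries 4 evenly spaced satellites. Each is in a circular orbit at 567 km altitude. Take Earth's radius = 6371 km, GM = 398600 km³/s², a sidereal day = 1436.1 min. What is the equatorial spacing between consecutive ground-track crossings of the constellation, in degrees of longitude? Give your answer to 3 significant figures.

6.01°

Semi-major axis a = 6371 + 567 = 6938 km. Period T = 2π√(a³/μ) = 2π√(6938³/398600) = 5751.3 s = 95.85 min.
Single-satellite node shift = (5751.3/86166) × 360° = 24.03°.
With 4 satellites evenly phased, successive equator crossings are 24.03/4 = 6.007° apart.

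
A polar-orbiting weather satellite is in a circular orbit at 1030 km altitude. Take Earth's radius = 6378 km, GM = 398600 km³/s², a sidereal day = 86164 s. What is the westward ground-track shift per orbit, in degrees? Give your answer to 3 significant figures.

26.5°

Semi-major axis a = 6378 + 1030 = 7408 km. Period T = 2π√(a³/μ) = 2π√(7408³/398600) = 6345.5 s = 105.76 min.
During one orbit Earth rotates (6345.5 / 86164) × 360° = 26.51°.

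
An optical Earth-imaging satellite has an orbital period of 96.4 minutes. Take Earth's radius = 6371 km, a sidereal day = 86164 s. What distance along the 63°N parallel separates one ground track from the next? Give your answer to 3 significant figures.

T = 96.4 min = 5784.0 s.
Node shift per orbit = (5784.0/86164) × 360° = 24.17°.
Equatorial spacing = 24.17 × 111.2 km/° = 2687 km.
At 63° latitude, spacing = 2687 × cos(63°) = 1220 km.

1220 km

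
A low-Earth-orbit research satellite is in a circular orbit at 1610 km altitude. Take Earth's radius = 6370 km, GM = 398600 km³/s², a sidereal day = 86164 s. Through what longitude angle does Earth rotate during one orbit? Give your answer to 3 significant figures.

29.6°

Semi-major axis a = 6370 + 1610 = 7980 km. Period T = 2π√(a³/μ) = 2π√(7980³/398600) = 7094.4 s = 118.24 min.
During one orbit Earth rotates (7094.4 / 86164) × 360° = 29.64°.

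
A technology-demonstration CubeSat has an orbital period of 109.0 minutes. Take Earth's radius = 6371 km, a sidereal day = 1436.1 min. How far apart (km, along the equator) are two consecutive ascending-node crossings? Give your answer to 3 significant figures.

3040 km

T = 109.0 min = 6540.0 s.
During one orbit Earth rotates (6540.0 / 86166) × 360° = 27.32°.
At the equator that is 27.32° × (2π·6371/360) km/° = 27.32 × 111.2 = 3038 km.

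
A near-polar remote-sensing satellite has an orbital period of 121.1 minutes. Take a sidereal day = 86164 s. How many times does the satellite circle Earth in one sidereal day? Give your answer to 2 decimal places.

T = 121.1 min = 7266.0 s.
Orbits per sidereal day = 86164 / 7266.0 = 11.859.

11.86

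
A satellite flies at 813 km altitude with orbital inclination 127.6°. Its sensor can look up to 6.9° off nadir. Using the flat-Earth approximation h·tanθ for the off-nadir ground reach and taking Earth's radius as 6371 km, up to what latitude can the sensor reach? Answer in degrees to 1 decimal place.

Retrograde orbit: the ground track reaches ±(180° − i) = ±(180 − 127.6) = ±52.4°.
Sensor half-swath on the ground ≈ 813·tan(6.9°) = 98 km = 0.88° of latitude.
Maximum observable latitude ≈ 52.4 + 0.88 = 53.3°.

53.3°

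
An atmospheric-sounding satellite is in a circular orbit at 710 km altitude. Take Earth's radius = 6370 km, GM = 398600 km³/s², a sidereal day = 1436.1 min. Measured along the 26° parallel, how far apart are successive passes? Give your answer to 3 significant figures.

2480 km

Semi-major axis a = 6370 + 710 = 7080 km. Period T = 2π√(a³/μ) = 2π√(7080³/398600) = 5928.7 s = 98.81 min.
Node shift per orbit = (5928.7/86166) × 360° = 24.77°.
Equatorial spacing = 24.77 × 111.2 km/° = 2754 km.
At 26° latitude, spacing = 2754 × cos(26°) = 2475 km.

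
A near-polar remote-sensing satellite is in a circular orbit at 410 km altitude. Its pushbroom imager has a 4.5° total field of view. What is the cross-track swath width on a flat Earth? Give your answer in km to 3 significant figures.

32.2 km

Half-angle = 4.5°/2 = 2.25°.
Swath width ≈ 2h·tan(θ/2) = 2 × 410 × tan(2.25°) = 32.2 km.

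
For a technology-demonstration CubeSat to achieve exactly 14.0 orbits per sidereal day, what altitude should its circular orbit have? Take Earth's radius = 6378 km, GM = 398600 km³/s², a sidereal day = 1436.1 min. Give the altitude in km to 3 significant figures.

Required period T = 86166 / 14.0 = 6154.7 s.
From T = 2π√(a³/μ): a = (μ T²/4π²)^(1/3) = (398600 × 6154.7² / 4π²)^(1/3) = 7259 km.
Altitude h = a − R = 7259 − 6378 = 881 km.

881 km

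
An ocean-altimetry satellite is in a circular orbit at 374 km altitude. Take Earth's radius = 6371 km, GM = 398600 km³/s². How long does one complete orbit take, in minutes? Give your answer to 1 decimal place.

Semi-major axis a = 6371 + 374 = 6745 km. Period T = 2π√(a³/μ) = 2π√(6745³/398600) = 5513.0 s = 91.88 min.

91.9 min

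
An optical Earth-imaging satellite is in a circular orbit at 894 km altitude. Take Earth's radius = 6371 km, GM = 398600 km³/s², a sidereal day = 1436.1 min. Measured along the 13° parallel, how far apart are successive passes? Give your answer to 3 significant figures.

Semi-major axis a = 6371 + 894 = 7265 km. Period T = 2π√(a³/μ) = 2π√(7265³/398600) = 6162.6 s = 102.71 min.
Node shift per orbit = (6162.6/86166) × 360° = 25.75°.
Equatorial spacing = 25.75 × 111.2 km/° = 2863 km.
At 13° latitude, spacing = 2863 × cos(13°) = 2790 km.

2790 km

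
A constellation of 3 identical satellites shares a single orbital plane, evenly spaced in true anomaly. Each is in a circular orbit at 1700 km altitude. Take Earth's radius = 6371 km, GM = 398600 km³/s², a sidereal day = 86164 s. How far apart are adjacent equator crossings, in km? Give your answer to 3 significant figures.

1120 km

Semi-major axis a = 6371 + 1700 = 8071 km. Period T = 2π√(a³/μ) = 2π√(8071³/398600) = 7216.1 s = 120.27 min.
Single-satellite node shift = (7216.1/86164) × 360° = 30.15°.
With 3 satellites evenly phased, successive equator crossings are 30.15/3 = 10.050° apart.
That is 10.050 × 111.2 = 1117 km at the equator.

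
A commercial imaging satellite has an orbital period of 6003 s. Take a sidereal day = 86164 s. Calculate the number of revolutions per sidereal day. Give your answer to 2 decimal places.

14.35

Orbits per sidereal day = 86164 / 6003.0 = 14.353.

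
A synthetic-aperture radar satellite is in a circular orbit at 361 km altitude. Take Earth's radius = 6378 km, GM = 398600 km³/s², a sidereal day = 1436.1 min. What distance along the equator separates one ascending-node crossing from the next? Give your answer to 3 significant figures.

Semi-major axis a = 6378 + 361 = 6739 km. Period T = 2π√(a³/μ) = 2π√(6739³/398600) = 5505.6 s = 91.76 min.
During one orbit Earth rotates (5505.6 / 86166) × 360° = 23.00°.
At the equator that is 23.00° × (2π·6378/360) km/° = 23.00 × 111.3 = 2561 km.

2560 km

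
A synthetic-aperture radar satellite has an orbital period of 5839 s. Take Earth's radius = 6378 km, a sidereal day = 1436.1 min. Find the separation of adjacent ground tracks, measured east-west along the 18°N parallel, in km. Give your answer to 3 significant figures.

2580 km

Node shift per orbit = (5839.0/86166) × 360° = 24.40°.
Equatorial spacing = 24.40 × 111.3 km/° = 2716 km.
At 18° latitude, spacing = 2716 × cos(18°) = 2583 km.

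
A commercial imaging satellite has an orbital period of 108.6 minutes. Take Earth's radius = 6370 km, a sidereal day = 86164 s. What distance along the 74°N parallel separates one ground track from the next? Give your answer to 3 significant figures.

834 km

T = 108.6 min = 6516.0 s.
Node shift per orbit = (6516.0/86164) × 360° = 27.22°.
Equatorial spacing = 27.22 × 111.2 km/° = 3027 km.
At 74° latitude, spacing = 3027 × cos(74°) = 834 km.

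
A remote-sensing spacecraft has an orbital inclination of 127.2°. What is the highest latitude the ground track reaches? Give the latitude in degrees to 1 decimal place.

Retrograde orbit: the ground track reaches ±(180° − i) = ±(180 − 127.2) = ±52.8°.

52.8°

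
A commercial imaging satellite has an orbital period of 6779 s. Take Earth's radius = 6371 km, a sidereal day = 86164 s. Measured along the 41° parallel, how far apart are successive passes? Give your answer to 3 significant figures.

2380 km

Node shift per orbit = (6779.0/86164) × 360° = 28.32°.
Equatorial spacing = 28.32 × 111.2 km/° = 3149 km.
At 41° latitude, spacing = 3149 × cos(41°) = 2377 km.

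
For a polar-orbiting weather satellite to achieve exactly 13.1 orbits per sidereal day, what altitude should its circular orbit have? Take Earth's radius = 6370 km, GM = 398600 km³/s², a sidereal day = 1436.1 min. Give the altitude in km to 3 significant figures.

Required period T = 86166 / 13.1 = 6577.6 s.
From T = 2π√(a³/μ): a = (μ T²/4π²)^(1/3) = (398600 × 6577.6² / 4π²)^(1/3) = 7588 km.
Altitude h = a − R = 7588 − 6370 = 1218 km.

1220 km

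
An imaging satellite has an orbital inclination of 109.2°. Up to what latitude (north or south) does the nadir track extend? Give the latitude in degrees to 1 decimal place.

70.8°

Retrograde orbit: the ground track reaches ±(180° − i) = ±(180 − 109.2) = ±70.8°.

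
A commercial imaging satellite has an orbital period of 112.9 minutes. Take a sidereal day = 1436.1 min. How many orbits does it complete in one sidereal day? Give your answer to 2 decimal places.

T = 112.9 min = 6774.0 s.
Orbits per sidereal day = 86166 / 6774.0 = 12.720.

12.72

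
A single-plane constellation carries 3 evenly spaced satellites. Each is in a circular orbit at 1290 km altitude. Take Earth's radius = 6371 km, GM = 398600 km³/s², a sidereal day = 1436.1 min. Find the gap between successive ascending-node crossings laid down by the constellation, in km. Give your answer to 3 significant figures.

1030 km

Semi-major axis a = 6371 + 1290 = 7661 km. Period T = 2π√(a³/μ) = 2π√(7661³/398600) = 6673.3 s = 111.22 min.
Single-satellite node shift = (6673.3/86166) × 360° = 27.88°.
With 3 satellites evenly phased, successive equator crossings are 27.88/3 = 9.294° apart.
That is 9.294 × 111.2 = 1033 km at the equator.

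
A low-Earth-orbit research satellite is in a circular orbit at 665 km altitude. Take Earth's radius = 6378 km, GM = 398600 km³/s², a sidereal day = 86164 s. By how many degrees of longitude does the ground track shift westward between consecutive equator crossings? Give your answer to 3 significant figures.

Semi-major axis a = 6378 + 665 = 7043 km. Period T = 2π√(a³/μ) = 2π√(7043³/398600) = 5882.3 s = 98.04 min.
During one orbit Earth rotates (5882.3 / 86164) × 360° = 24.58°.

24.6°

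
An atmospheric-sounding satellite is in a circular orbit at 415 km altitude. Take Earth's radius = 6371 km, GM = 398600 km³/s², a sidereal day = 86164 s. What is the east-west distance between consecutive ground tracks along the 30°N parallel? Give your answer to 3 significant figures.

2240 km

Semi-major axis a = 6371 + 415 = 6786 km. Period T = 2π√(a³/μ) = 2π√(6786³/398600) = 5563.3 s = 92.72 min.
Node shift per orbit = (5563.3/86164) × 360° = 23.24°.
Equatorial spacing = 23.24 × 111.2 km/° = 2585 km.
At 30° latitude, spacing = 2585 × cos(30°) = 2238 km.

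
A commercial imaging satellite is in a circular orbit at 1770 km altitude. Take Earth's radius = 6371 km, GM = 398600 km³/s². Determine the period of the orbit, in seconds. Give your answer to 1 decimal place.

Semi-major axis a = 6371 + 1770 = 8141 km. Period T = 2π√(a³/μ) = 2π√(8141³/398600) = 7310.2 s = 121.84 min.

7310.2 seconds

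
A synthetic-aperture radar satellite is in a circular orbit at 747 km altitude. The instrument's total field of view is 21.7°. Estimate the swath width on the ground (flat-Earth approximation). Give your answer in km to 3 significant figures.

Half-angle = 21.7°/2 = 10.85°.
Swath width ≈ 2h·tan(θ/2) = 2 × 747 × tan(10.85°) = 286.3 km.

286 km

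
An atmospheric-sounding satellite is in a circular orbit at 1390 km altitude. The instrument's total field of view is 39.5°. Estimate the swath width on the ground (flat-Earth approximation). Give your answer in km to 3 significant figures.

Half-angle = 39.5°/2 = 19.75°.
Swath width ≈ 2h·tan(θ/2) = 2 × 1390 × tan(19.75°) = 998.1 km.

998 km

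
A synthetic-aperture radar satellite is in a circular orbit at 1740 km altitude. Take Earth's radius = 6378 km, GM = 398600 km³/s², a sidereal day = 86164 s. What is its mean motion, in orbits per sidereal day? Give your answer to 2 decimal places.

11.84

Semi-major axis a = 6378 + 1740 = 8118 km. Period T = 2π√(a³/μ) = 2π√(8118³/398600) = 7279.2 s = 121.32 min.
Orbits per sidereal day = 86164 / 7279.2 = 11.837.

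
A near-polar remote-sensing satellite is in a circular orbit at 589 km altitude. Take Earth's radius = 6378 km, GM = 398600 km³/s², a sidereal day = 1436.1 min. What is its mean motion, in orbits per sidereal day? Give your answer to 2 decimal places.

Semi-major axis a = 6378 + 589 = 6967 km. Period T = 2π√(a³/μ) = 2π√(6967³/398600) = 5787.4 s = 96.46 min.
Orbits per sidereal day = 86166 / 5787.4 = 14.889.

14.89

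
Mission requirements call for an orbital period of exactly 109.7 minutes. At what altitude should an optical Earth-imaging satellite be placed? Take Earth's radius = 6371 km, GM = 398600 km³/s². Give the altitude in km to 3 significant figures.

T = 109.7 min = 6582.0 s.
From T = 2π√(a³/μ): a = (μ T²/4π²)^(1/3) = (398600 × 6582.0² / 4π²)^(1/3) = 7591 km.
Altitude h = a − R = 7591 − 6371 = 1220 km.

1220 km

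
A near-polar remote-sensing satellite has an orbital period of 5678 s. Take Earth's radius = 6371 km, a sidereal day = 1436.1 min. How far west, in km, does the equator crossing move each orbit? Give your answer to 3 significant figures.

During one orbit Earth rotates (5678.0 / 86166) × 360° = 23.72°.
At the equator that is 23.72° × (2π·6371/360) km/° = 23.72 × 111.2 = 2638 km.

2640 km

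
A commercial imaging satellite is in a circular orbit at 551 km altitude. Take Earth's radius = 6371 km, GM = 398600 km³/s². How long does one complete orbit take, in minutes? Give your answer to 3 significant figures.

95.5 min

Semi-major axis a = 6371 + 551 = 6922 km. Period T = 2π√(a³/μ) = 2π√(6922³/398600) = 5731.4 s = 95.52 min.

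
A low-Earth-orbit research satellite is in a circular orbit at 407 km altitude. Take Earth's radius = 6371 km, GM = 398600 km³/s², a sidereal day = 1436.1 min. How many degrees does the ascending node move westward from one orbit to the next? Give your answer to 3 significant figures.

Semi-major axis a = 6371 + 407 = 6778 km. Period T = 2π√(a³/μ) = 2π√(6778³/398600) = 5553.5 s = 92.56 min.
During one orbit Earth rotates (5553.5 / 86166) × 360° = 23.20°.

23.2°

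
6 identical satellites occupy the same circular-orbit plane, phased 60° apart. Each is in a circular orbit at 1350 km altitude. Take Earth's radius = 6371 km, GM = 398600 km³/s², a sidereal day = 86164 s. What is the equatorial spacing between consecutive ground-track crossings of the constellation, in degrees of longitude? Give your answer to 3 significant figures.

4.70°

Semi-major axis a = 6371 + 1350 = 7721 km. Period T = 2π√(a³/μ) = 2π√(7721³/398600) = 6751.8 s = 112.53 min.
Single-satellite node shift = (6751.8/86164) × 360° = 28.21°.
With 6 satellites evenly phased, successive equator crossings are 28.21/6 = 4.702° apart.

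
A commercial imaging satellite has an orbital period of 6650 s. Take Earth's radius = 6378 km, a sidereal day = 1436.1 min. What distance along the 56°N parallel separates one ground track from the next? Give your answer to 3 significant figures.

1730 km

Node shift per orbit = (6650.0/86166) × 360° = 27.78°.
Equatorial spacing = 27.78 × 111.3 km/° = 3093 km.
At 56° latitude, spacing = 3093 × cos(56°) = 1729 km.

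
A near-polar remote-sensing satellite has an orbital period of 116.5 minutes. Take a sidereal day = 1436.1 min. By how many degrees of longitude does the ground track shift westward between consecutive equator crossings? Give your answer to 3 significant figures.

T = 116.5 min = 6990.0 s.
During one orbit Earth rotates (6990.0 / 86166) × 360° = 29.20°.

29.2°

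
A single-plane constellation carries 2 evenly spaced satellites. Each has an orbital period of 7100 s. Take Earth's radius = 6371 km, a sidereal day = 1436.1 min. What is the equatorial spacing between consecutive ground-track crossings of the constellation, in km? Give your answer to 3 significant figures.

1650 km

Single-satellite node shift = (7100.0/86166) × 360° = 29.66°.
With 2 satellites evenly phased, successive equator crossings are 29.66/2 = 14.832° apart.
That is 14.832 × 111.2 = 1649 km at the equator.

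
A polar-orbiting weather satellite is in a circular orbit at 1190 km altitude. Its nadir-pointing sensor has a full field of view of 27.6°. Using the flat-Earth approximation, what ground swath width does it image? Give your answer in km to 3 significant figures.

585 km

Half-angle = 27.6°/2 = 13.8°.
Swath width ≈ 2h·tan(θ/2) = 2 × 1190 × tan(13.8°) = 584.6 km.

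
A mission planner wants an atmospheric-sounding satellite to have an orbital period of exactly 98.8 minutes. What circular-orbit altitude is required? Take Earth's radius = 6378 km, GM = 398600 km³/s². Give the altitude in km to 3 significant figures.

701 km

T = 98.8 min = 5928.0 s.
From T = 2π√(a³/μ): a = (μ T²/4π²)^(1/3) = (398600 × 5928.0² / 4π²)^(1/3) = 7079 km.
Altitude h = a − R = 7079 − 6378 = 701 km.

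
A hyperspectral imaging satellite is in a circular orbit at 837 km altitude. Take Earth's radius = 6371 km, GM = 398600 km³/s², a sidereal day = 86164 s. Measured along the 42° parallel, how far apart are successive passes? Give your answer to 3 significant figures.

Semi-major axis a = 6371 + 837 = 7208 km. Period T = 2π√(a³/μ) = 2π√(7208³/398600) = 6090.2 s = 101.50 min.
Node shift per orbit = (6090.2/86164) × 360° = 25.45°.
Equatorial spacing = 25.45 × 111.2 km/° = 2829 km.
At 42° latitude, spacing = 2829 × cos(42°) = 2103 km.

2100 km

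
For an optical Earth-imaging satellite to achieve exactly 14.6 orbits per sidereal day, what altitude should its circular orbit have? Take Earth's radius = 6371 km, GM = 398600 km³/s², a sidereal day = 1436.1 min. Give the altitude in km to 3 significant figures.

Required period T = 86166 / 14.6 = 5901.8 s.
From T = 2π√(a³/μ): a = (μ T²/4π²)^(1/3) = (398600 × 5901.8² / 4π²)^(1/3) = 7059 km.
Altitude h = a − R = 7059 − 6371 = 688 km.

688 km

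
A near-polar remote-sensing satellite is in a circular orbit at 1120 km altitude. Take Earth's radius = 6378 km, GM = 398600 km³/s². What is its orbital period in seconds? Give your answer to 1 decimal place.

6461.4 seconds

Semi-major axis a = 6378 + 1120 = 7498 km. Period T = 2π√(a³/μ) = 2π√(7498³/398600) = 6461.4 s = 107.69 min.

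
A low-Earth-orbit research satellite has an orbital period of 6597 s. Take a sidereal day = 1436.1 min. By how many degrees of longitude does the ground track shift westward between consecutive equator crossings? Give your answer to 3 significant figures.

27.6°

During one orbit Earth rotates (6597.0 / 86166) × 360° = 27.56°.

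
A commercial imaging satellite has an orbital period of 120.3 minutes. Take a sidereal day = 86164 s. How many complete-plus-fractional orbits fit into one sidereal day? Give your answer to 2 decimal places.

11.94

T = 120.3 min = 7218.0 s.
Orbits per sidereal day = 86164 / 7218.0 = 11.937.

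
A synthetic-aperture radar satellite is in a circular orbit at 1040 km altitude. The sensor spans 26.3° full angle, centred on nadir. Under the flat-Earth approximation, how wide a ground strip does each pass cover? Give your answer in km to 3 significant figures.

486 km

Half-angle = 26.3°/2 = 13.15°.
Swath width ≈ 2h·tan(θ/2) = 2 × 1040 × tan(13.15°) = 485.9 km.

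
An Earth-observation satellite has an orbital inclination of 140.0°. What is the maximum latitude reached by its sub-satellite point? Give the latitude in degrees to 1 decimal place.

Retrograde orbit: the ground track reaches ±(180° − i) = ±(180 − 140.0) = ±40.0°.

40.0°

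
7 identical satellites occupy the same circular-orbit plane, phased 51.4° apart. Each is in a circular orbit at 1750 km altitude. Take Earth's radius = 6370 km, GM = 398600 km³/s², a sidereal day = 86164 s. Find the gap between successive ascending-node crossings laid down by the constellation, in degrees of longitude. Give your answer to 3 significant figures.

Semi-major axis a = 6370 + 1750 = 8120 km. Period T = 2π√(a³/μ) = 2π√(8120³/398600) = 7281.9 s = 121.37 min.
Single-satellite node shift = (7281.9/86164) × 360° = 30.42°.
With 7 satellites evenly phased, successive equator crossings are 30.42/7 = 4.346° apart.

4.35°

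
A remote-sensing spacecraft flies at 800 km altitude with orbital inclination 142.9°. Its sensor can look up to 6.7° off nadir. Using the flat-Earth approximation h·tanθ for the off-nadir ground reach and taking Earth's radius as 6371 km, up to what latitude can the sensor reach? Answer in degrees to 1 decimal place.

37.9°

Retrograde orbit: the ground track reaches ±(180° − i) = ±(180 − 142.9) = ±37.1°.
Sensor half-swath on the ground ≈ 800·tan(6.7°) = 94 km = 0.85° of latitude.
Maximum observable latitude ≈ 37.1 + 0.85 = 37.9°.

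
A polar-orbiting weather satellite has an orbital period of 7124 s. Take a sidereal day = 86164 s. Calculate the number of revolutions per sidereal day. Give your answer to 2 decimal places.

12.09

Orbits per sidereal day = 86164 / 7124.0 = 12.095.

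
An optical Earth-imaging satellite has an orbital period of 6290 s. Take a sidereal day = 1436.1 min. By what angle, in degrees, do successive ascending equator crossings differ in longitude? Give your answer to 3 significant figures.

26.3°

During one orbit Earth rotates (6290.0 / 86166) × 360° = 26.28°.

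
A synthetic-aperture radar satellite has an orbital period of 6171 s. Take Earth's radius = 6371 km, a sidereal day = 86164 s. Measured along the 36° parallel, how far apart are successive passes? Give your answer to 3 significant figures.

Node shift per orbit = (6171.0/86164) × 360° = 25.78°.
Equatorial spacing = 25.78 × 111.2 km/° = 2867 km.
At 36° latitude, spacing = 2867 × cos(36°) = 2319 km.

2320 km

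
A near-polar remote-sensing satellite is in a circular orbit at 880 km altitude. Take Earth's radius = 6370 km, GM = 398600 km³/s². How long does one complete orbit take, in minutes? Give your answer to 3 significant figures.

102 min

Semi-major axis a = 6370 + 880 = 7250 km. Period T = 2π√(a³/μ) = 2π√(7250³/398600) = 6143.5 s = 102.39 min.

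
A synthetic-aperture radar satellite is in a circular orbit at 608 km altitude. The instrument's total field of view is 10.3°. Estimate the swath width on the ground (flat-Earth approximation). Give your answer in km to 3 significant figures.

Half-angle = 10.3°/2 = 5.15°.
Swath width ≈ 2h·tan(θ/2) = 2 × 608 × tan(5.15°) = 109.6 km.

110 km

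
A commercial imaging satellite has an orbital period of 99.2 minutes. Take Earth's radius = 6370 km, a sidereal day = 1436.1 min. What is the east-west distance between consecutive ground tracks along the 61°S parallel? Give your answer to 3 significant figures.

1340 km

T = 99.2 min = 5952.0 s.
Node shift per orbit = (5952.0/86166) × 360° = 24.87°.
Equatorial spacing = 24.87 × 111.2 km/° = 2765 km.
At 61° latitude, spacing = 2765 × cos(61°) = 1340 km.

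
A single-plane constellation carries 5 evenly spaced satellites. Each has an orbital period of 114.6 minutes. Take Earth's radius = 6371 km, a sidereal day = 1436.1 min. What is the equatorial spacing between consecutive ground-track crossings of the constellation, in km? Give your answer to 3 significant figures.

T = 114.6 min = 6876.0 s.
Single-satellite node shift = (6876.0/86166) × 360° = 28.73°.
With 5 satellites evenly phased, successive equator crossings are 28.73/5 = 5.746° apart.
That is 5.746 × 111.2 = 639 km at the equator.

639 km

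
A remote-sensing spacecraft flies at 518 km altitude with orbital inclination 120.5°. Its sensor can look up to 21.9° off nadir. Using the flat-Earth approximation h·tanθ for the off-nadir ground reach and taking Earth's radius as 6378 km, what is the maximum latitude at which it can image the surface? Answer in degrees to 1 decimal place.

61.4°

Retrograde orbit: the ground track reaches ±(180° − i) = ±(180 − 120.5) = ±59.5°.
Sensor half-swath on the ground ≈ 518·tan(21.9°) = 208 km = 1.87° of latitude.
Maximum observable latitude ≈ 59.5 + 1.87 = 61.4°.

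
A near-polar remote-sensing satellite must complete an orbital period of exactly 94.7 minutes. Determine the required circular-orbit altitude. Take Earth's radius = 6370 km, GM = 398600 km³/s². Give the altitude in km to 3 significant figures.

T = 94.7 min = 5682.0 s.
From T = 2π√(a³/μ): a = (μ T²/4π²)^(1/3) = (398600 × 5682.0² / 4π²)^(1/3) = 6882 km.
Altitude h = a − R = 6882 − 6370 = 512 km.

512 km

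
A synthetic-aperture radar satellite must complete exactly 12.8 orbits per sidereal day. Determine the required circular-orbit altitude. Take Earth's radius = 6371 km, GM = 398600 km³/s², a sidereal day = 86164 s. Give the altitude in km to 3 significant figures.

Required period T = 86164 / 12.8 = 6731.6 s.
From T = 2π√(a³/μ): a = (μ T²/4π²)^(1/3) = (398600 × 6731.6² / 4π²)^(1/3) = 7706 km.
Altitude h = a − R = 7706 − 6371 = 1335 km.

1330 km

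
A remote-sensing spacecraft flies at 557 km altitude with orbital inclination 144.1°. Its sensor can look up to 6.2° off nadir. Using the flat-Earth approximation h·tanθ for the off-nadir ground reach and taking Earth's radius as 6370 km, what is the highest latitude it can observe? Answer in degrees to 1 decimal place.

36.4°

Retrograde orbit: the ground track reaches ±(180° − i) = ±(180 − 144.1) = ±35.9°.
Sensor half-swath on the ground ≈ 557·tan(6.2°) = 61 km = 0.54° of latitude.
Maximum observable latitude ≈ 35.9 + 0.54 = 36.4°.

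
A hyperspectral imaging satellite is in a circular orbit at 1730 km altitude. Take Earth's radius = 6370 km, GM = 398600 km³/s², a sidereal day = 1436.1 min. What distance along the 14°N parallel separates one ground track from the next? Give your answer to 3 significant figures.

Semi-major axis a = 6370 + 1730 = 8100 km. Period T = 2π√(a³/μ) = 2π√(8100³/398600) = 7255.0 s = 120.92 min.
Node shift per orbit = (7255.0/86166) × 360° = 30.31°.
Equatorial spacing = 30.31 × 111.2 km/° = 3370 km.
At 14° latitude, spacing = 3370 × cos(14°) = 3270 km.

3270 km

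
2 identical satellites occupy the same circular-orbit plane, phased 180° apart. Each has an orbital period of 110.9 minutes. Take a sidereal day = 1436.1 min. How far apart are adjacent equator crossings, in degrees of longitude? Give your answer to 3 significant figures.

13.9°

T = 110.9 min = 6654.0 s.
Single-satellite node shift = (6654.0/86166) × 360° = 27.80°.
With 2 satellites evenly phased, successive equator crossings are 27.80/2 = 13.900° apart.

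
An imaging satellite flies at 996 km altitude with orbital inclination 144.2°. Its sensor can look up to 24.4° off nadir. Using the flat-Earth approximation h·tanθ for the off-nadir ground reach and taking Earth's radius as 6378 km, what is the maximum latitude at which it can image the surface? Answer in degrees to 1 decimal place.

39.9°

Retrograde orbit: the ground track reaches ±(180° − i) = ±(180 − 144.2) = ±35.8°.
Sensor half-swath on the ground ≈ 996·tan(24.4°) = 452 km = 4.06° of latitude.
Maximum observable latitude ≈ 35.8 + 4.06 = 39.9°.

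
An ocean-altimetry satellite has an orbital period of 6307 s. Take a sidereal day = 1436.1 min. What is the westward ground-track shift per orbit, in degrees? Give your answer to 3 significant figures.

During one orbit Earth rotates (6307.0 / 86166) × 360° = 26.35°.

26.4°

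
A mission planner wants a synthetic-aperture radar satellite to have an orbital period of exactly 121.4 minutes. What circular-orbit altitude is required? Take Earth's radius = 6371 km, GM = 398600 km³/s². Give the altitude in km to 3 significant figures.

1750 km

T = 121.4 min = 7284.0 s.
From T = 2π√(a³/μ): a = (μ T²/4π²)^(1/3) = (398600 × 7284.0² / 4π²)^(1/3) = 8122 km.
Altitude h = a − R = 8122 − 6371 = 1751 km.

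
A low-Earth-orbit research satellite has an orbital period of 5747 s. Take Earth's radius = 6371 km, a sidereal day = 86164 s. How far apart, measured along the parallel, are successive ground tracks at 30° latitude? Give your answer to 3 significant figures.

2310 km

Node shift per orbit = (5747.0/86164) × 360° = 24.01°.
Equatorial spacing = 24.01 × 111.2 km/° = 2670 km.
At 30° latitude, spacing = 2670 × cos(30°) = 2312 km.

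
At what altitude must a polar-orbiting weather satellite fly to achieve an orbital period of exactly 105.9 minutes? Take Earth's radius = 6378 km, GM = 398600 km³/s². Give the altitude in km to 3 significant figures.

1040 km

T = 105.9 min = 6354.0 s.
From T = 2π√(a³/μ): a = (μ T²/4π²)^(1/3) = (398600 × 6354.0² / 4π²)^(1/3) = 7415 km.
Altitude h = a − R = 7415 − 6378 = 1037 km.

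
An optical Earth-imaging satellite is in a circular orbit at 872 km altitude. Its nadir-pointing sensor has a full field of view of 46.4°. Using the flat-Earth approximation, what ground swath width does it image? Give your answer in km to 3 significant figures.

Half-angle = 46.4°/2 = 23.2°.
Swath width ≈ 2h·tan(θ/2) = 2 × 872 × tan(23.2°) = 747.5 km.

747 km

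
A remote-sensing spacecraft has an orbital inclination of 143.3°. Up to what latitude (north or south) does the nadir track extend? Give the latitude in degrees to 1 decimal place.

36.7°

Retrograde orbit: the ground track reaches ±(180° − i) = ±(180 − 143.3) = ±36.7°.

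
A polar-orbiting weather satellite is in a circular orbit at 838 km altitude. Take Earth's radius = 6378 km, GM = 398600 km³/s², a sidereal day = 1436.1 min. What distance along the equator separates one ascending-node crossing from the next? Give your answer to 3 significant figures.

Semi-major axis a = 6378 + 838 = 7216 km. Period T = 2π√(a³/μ) = 2π√(7216³/398600) = 6100.4 s = 101.67 min.
During one orbit Earth rotates (6100.4 / 86166) × 360° = 25.49°.
At the equator that is 25.49° × (2π·6378/360) km/° = 25.49 × 111.3 = 2837 km.

2840 km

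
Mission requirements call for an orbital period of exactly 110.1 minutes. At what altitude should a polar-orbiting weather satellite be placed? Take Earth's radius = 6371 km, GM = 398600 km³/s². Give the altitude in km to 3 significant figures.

1240 km

T = 110.1 min = 6606.0 s.
From T = 2π√(a³/μ): a = (μ T²/4π²)^(1/3) = (398600 × 6606.0² / 4π²)^(1/3) = 7609 km.
Altitude h = a − R = 7609 − 6371 = 1238 km.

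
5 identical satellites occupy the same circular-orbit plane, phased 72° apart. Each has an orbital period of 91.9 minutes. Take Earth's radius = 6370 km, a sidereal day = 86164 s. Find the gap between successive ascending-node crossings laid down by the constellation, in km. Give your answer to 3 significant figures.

T = 91.9 min = 5514.0 s.
Single-satellite node shift = (5514.0/86164) × 360° = 23.04°.
With 5 satellites evenly phased, successive equator crossings are 23.04/5 = 4.608° apart.
That is 4.608 × 111.2 = 512 km at the equator.

512 km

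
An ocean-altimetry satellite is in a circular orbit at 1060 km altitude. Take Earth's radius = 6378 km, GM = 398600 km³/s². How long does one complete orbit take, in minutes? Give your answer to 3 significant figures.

106 min

Semi-major axis a = 6378 + 1060 = 7438 km. Period T = 2π√(a³/μ) = 2π√(7438³/398600) = 6384.0 s = 106.40 min.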